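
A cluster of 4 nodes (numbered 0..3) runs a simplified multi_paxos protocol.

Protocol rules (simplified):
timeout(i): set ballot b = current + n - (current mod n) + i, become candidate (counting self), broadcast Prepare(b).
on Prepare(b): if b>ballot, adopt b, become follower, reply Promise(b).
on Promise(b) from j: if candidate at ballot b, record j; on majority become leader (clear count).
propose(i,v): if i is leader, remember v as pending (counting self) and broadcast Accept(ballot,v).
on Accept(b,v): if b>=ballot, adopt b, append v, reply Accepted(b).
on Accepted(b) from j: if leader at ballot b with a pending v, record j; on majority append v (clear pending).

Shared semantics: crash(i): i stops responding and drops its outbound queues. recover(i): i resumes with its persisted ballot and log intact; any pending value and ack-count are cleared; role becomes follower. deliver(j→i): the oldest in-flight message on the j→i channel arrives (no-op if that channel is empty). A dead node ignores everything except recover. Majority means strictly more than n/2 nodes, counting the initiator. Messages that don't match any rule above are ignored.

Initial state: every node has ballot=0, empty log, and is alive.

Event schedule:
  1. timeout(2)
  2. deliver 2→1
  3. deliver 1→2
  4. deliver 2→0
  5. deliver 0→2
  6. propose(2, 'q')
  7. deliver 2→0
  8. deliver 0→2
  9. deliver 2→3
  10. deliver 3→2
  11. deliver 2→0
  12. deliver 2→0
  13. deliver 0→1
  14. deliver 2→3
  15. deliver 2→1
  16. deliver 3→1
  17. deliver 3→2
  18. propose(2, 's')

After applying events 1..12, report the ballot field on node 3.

step 1 timeout(2): 2={cand,b=6,log=-}
step 2 deliver 2→1: 1={foll,b=6,log=-}
step 3 deliver 1→2: —
step 4 deliver 2→0: 0={foll,b=6,log=-}
step 5 deliver 0→2: 2={lead,b=6,log=-}
step 6 propose(2,'q'): —
step 7 deliver 2→0: 0={foll,b=6,log=q}
step 8 deliver 0→2: —
step 9 deliver 2→3: 3={foll,b=6,log=-}
step 10 deliver 3→2: —
step 11 deliver 2→0: —
step 12 deliver 2→0: —

6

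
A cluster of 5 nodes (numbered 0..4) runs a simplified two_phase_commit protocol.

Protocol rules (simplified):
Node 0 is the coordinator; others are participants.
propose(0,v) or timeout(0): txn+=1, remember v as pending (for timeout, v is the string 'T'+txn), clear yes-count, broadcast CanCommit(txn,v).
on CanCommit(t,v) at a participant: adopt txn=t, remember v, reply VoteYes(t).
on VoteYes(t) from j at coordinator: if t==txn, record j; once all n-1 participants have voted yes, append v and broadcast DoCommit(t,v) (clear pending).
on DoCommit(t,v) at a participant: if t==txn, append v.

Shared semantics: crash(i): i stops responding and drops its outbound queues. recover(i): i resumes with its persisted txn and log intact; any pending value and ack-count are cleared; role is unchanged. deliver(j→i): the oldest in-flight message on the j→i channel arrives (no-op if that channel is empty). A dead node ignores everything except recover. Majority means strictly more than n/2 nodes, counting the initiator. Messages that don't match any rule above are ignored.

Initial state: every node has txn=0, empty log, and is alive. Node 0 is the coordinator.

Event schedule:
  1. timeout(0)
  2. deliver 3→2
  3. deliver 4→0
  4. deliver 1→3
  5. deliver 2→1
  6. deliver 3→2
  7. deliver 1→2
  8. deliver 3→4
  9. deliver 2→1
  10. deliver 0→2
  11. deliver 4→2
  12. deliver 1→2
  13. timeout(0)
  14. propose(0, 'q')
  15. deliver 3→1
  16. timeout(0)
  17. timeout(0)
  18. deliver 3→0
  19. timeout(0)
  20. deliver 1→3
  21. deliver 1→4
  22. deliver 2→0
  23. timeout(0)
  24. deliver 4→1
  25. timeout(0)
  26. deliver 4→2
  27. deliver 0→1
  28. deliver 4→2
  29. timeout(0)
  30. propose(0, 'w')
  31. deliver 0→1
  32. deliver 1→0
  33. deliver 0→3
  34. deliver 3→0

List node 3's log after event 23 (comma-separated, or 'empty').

empty

after 1 — timeout(0): n0:coor/t1/[-]
after 2 — deliver 3→2: ·
after 3 — deliver 4→0: ·
after 4 — deliver 1→3: ·
after 5 — deliver 2→1: ·
after 6 — deliver 3→2: ·
after 7 — deliver 1→2: ·
after 8 — deliver 3→4: ·
after 9 — deliver 2→1: ·
after 10 — deliver 0→2: n2:part/t1/[-]
after 11 — deliver 4→2: ·
after 12 — deliver 1→2: ·
after 13 — timeout(0): n0:coor/t2/[-]
after 14 — propose(0,'q'): n0:coor/t3/[-]
after 15 — deliver 3→1: ·
after 16 — timeout(0): n0:coor/t4/[-]
after 17 — timeout(0): n0:coor/t5/[-]
after 18 — deliver 3→0: ·
after 19 — timeout(0): n0:coor/t6/[-]
after 20 — deliver 1→3: ·
after 21 — deliver 1→4: ·
after 22 — deliver 2→0: ·
after 23 — timeout(0): n0:coor/t7/[-]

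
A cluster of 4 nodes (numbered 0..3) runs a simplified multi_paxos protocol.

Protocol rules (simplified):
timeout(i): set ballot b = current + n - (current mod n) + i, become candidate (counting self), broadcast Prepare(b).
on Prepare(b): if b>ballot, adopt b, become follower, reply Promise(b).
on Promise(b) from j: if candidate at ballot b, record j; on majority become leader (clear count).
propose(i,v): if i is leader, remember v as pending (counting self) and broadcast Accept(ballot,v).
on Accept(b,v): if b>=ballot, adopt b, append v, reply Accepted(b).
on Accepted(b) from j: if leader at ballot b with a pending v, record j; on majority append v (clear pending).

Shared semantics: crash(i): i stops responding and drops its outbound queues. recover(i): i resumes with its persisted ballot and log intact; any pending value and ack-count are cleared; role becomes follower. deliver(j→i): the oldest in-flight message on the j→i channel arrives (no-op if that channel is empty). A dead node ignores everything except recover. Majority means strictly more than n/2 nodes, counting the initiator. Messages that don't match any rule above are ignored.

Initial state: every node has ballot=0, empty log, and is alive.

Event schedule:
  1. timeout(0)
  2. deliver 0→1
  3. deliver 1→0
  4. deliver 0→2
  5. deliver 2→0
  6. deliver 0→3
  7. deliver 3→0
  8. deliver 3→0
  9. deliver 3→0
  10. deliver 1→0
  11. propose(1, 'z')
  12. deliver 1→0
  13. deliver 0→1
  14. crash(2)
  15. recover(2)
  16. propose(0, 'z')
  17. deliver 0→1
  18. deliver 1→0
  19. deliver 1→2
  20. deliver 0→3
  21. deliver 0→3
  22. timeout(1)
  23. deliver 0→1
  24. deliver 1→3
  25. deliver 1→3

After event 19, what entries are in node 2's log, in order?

e1 timeout(0): 0[cand,b=4,-]
e2 deliver 0→1: 1[foll,b=4,-]
e3 deliver 1→0: ·
e4 deliver 0→2: 2[foll,b=4,-]
e5 deliver 2→0: 0[lead,b=4,-]
e6 deliver 0→3: 3[foll,b=4,-]
e7 deliver 3→0: ·
e8 deliver 3→0: ·
e9 deliver 3→0: ·
e10 deliver 1→0: ·
e11 propose(1,'z'): ·
e12 deliver 1→0: ·
e13 deliver 0→1: ·
e14 crash(2): 2[✗foll,b=4,-]
e15 recover(2): 2[foll,b=4,-]
e16 propose(0,'z'): ·
e17 deliver 0→1: 1[foll,b=4,z]
e18 deliver 1→0: ·
e19 deliver 1→2: ·

empty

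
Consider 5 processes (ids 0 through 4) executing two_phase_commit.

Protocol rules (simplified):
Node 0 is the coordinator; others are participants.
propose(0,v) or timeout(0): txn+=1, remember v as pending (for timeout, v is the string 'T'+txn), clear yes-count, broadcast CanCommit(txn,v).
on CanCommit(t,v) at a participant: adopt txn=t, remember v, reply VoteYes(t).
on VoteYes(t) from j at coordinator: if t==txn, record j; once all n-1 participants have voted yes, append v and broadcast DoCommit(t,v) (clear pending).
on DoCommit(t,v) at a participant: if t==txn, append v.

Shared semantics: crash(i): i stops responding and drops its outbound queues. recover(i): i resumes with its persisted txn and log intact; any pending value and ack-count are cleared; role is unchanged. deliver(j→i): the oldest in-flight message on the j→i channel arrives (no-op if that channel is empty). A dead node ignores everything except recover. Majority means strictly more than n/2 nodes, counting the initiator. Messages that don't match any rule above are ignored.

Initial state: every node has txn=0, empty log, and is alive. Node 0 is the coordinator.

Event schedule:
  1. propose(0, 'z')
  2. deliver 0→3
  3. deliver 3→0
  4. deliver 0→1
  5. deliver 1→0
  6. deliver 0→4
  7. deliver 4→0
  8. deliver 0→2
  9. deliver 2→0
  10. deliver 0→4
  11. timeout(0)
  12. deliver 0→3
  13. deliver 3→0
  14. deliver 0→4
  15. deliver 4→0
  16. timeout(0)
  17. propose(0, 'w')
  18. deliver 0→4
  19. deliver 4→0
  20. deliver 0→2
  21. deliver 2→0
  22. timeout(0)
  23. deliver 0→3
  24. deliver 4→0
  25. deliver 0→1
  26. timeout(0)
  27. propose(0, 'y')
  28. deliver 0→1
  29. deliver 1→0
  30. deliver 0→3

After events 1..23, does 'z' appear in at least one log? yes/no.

after 1 — propose(0,'z'): n0:coor/t1/[-]
after 2 — deliver 0→3: n3:part/t1/[-]
after 3 — deliver 3→0: ·
after 4 — deliver 0→1: n1:part/t1/[-]
after 5 — deliver 1→0: ·
after 6 — deliver 0→4: n4:part/t1/[-]
after 7 — deliver 4→0: ·
after 8 — deliver 0→2: n2:part/t1/[-]
after 9 — deliver 2→0: n0:coor/t1/[z]
after 10 — deliver 0→4: n4:part/t1/[z]
after 11 — timeout(0): n0:coor/t2/[z]
after 12 — deliver 0→3: n3:part/t1/[z]
after 13 — deliver 3→0: ·
after 14 — deliver 0→4: n4:part/t2/[z]
after 15 — deliver 4→0: ·
after 16 — timeout(0): n0:coor/t3/[z]
after 17 — propose(0,'w'): n0:coor/t4/[z]
after 18 — deliver 0→4: n4:part/t3/[z]
after 19 — deliver 4→0: ·
after 20 — deliver 0→2: n2:part/t1/[z]
after 21 — deliver 2→0: ·
after 22 — timeout(0): n0:coor/t5/[z]
after 23 — deliver 0→3: n3:part/t2/[z]

yes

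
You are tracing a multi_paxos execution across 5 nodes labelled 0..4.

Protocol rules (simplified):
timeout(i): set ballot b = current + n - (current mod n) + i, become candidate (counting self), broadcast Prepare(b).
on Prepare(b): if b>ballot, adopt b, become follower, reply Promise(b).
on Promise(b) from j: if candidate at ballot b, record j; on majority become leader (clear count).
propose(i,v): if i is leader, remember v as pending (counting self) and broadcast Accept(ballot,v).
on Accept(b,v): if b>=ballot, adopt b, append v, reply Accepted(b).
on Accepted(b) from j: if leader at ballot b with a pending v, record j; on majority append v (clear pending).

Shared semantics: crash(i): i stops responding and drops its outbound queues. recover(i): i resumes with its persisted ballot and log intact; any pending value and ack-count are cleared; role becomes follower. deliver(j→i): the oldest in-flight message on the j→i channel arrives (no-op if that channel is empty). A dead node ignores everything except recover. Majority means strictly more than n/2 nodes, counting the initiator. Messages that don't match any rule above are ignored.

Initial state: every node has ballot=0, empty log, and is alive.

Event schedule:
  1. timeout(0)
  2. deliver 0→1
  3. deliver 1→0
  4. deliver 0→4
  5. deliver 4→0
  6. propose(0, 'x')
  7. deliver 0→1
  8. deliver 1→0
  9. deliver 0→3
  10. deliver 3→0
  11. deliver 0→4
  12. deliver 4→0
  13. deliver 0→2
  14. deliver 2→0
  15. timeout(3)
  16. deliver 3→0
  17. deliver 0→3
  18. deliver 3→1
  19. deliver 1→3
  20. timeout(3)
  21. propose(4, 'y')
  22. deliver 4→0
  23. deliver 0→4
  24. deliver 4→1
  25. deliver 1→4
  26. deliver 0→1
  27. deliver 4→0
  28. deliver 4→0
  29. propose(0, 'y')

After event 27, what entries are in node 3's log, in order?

empty

e1 timeout(0): 0[cand,b=5,-]
e2 deliver 0→1: 1[foll,b=5,-]
e3 deliver 1→0: ·
e4 deliver 0→4: 4[foll,b=5,-]
e5 deliver 4→0: 0[lead,b=5,-]
e6 propose(0,'x'): ·
e7 deliver 0→1: 1[foll,b=5,x]
e8 deliver 1→0: ·
e9 deliver 0→3: 3[foll,b=5,-]
e10 deliver 3→0: ·
e11 deliver 0→4: 4[foll,b=5,x]
e12 deliver 4→0: 0[lead,b=5,x]
e13 deliver 0→2: 2[foll,b=5,-]
e14 deliver 2→0: ·
e15 timeout(3): 3[cand,b=13,-]
e16 deliver 3→0: 0[foll,b=13,x]
e17 deliver 0→3: ·
e18 deliver 3→1: 1[foll,b=13,x]
e19 deliver 1→3: ·
e20 timeout(3): 3[cand,b=18,-]
e21 propose(4,'y'): ·
e22 deliver 4→0: ·
e23 deliver 0→4: ·
e24 deliver 4→1: ·
e25 deliver 1→4: ·
e26 deliver 0→1: ·
e27 deliver 4→0: ·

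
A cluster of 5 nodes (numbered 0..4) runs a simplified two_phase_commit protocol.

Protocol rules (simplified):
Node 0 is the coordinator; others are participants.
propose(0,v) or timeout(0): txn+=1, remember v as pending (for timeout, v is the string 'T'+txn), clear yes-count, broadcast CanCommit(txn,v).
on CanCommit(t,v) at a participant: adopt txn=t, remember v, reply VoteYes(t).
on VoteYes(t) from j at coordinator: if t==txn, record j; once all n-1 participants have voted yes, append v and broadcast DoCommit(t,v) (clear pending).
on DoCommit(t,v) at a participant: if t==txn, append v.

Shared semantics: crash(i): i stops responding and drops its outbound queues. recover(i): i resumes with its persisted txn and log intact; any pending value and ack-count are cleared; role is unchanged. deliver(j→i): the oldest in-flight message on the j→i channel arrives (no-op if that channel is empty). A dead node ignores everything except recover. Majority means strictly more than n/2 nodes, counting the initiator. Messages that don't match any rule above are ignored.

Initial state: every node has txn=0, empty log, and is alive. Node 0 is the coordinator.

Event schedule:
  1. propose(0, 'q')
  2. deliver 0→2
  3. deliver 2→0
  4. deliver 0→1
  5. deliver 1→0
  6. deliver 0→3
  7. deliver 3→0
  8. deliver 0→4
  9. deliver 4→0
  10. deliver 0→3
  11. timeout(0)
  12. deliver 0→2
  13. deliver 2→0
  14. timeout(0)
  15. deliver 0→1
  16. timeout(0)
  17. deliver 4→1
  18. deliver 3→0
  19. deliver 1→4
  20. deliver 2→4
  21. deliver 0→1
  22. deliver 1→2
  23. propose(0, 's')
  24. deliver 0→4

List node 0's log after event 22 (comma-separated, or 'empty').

after 1 — propose(0,'q'): n0:coor/t1/[-]
after 2 — deliver 0→2: n2:part/t1/[-]
after 3 — deliver 2→0: ·
after 4 — deliver 0→1: n1:part/t1/[-]
after 5 — deliver 1→0: ·
after 6 — deliver 0→3: n3:part/t1/[-]
after 7 — deliver 3→0: ·
after 8 — deliver 0→4: n4:part/t1/[-]
after 9 — deliver 4→0: n0:coor/t1/[q]
after 10 — deliver 0→3: n3:part/t1/[q]
after 11 — timeout(0): n0:coor/t2/[q]
after 12 — deliver 0→2: n2:part/t1/[q]
after 13 — deliver 2→0: ·
after 14 — timeout(0): n0:coor/t3/[q]
after 15 — deliver 0→1: n1:part/t1/[q]
after 16 — timeout(0): n0:coor/t4/[q]
after 17 — deliver 4→1: ·
after 18 — deliver 3→0: ·
after 19 — deliver 1→4: ·
after 20 — deliver 2→4: ·
after 21 — deliver 0→1: n1:part/t2/[q]
after 22 — deliver 1→2: ·

q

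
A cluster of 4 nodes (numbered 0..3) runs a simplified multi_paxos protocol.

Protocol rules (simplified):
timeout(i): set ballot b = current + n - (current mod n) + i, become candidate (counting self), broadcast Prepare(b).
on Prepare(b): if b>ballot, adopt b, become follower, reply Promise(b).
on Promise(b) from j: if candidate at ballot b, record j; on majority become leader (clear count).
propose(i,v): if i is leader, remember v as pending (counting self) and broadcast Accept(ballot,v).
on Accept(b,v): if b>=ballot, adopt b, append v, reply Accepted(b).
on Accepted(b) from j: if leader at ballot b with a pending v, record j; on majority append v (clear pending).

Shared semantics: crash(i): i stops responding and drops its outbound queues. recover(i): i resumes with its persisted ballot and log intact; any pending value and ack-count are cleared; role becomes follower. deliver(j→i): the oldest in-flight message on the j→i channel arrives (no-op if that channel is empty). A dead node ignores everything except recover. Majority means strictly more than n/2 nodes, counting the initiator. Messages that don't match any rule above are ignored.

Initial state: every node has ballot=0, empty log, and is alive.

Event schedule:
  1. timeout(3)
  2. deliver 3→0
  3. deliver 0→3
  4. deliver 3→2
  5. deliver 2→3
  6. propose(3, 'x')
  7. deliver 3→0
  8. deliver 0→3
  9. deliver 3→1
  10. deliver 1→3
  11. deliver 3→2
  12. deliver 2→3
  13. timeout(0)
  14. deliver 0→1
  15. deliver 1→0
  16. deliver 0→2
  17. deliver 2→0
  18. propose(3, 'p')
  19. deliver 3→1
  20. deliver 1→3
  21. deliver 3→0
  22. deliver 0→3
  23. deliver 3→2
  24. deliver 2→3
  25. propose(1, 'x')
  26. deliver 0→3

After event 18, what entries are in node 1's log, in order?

after 1 — timeout(3): n3:cand/b7/[-]
after 2 — deliver 3→0: n0:foll/b7/[-]
after 3 — deliver 0→3: ·
after 4 — deliver 3→2: n2:foll/b7/[-]
after 5 — deliver 2→3: n3:lead/b7/[-]
after 6 — propose(3,'x'): ·
after 7 — deliver 3→0: n0:foll/b7/[x]
after 8 — deliver 0→3: ·
after 9 — deliver 3→1: n1:foll/b7/[-]
after 10 — deliver 1→3: ·
after 11 — deliver 3→2: n2:foll/b7/[x]
after 12 — deliver 2→3: n3:lead/b7/[x]
after 13 — timeout(0): n0:cand/b8/[x]
after 14 — deliver 0→1: n1:foll/b8/[-]
after 15 — deliver 1→0: ·
after 16 — deliver 0→2: n2:foll/b8/[x]
after 17 — deliver 2→0: n0:lead/b8/[x]
after 18 — propose(3,'p'): ·

empty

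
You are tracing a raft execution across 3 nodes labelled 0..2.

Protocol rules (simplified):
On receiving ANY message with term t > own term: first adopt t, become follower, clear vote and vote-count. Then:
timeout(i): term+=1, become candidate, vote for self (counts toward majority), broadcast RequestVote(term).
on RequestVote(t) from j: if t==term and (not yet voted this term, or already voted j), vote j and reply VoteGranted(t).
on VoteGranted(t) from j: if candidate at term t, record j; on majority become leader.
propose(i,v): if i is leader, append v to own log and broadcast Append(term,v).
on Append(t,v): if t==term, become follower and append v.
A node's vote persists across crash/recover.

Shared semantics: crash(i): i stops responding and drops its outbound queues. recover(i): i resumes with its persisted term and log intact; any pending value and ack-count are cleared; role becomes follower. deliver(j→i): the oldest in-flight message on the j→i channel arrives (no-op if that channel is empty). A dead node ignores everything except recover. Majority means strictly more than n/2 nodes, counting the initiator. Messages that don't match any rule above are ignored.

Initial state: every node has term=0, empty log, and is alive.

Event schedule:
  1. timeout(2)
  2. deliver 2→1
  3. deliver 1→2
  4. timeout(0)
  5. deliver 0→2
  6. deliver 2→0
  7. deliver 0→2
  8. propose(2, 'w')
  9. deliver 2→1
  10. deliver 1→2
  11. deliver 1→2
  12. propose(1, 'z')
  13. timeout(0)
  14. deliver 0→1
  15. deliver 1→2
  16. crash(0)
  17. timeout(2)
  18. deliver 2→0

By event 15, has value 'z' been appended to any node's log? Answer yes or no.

no

[1] timeout(2) → N2(cand t1 [-])
[2] deliver 2→1 → N1(foll t1 [-])
[3] deliver 1→2 → N2(lead t1 [-])
[4] timeout(0) → N0(cand t1 [-])
[5] deliver 0→2 → ∅
[6] deliver 2→0 → ∅
[7] deliver 0→2 → ∅
[8] propose(2,'w') → N2(lead t1 [w])
[9] deliver 2→1 → N1(foll t1 [w])
[10] deliver 1→2 → ∅
[11] deliver 1→2 → ∅
[12] propose(1,'z') → ∅
[13] timeout(0) → N0(cand t2 [-])
[14] deliver 0→1 → ∅
[15] deliver 1→2 → ∅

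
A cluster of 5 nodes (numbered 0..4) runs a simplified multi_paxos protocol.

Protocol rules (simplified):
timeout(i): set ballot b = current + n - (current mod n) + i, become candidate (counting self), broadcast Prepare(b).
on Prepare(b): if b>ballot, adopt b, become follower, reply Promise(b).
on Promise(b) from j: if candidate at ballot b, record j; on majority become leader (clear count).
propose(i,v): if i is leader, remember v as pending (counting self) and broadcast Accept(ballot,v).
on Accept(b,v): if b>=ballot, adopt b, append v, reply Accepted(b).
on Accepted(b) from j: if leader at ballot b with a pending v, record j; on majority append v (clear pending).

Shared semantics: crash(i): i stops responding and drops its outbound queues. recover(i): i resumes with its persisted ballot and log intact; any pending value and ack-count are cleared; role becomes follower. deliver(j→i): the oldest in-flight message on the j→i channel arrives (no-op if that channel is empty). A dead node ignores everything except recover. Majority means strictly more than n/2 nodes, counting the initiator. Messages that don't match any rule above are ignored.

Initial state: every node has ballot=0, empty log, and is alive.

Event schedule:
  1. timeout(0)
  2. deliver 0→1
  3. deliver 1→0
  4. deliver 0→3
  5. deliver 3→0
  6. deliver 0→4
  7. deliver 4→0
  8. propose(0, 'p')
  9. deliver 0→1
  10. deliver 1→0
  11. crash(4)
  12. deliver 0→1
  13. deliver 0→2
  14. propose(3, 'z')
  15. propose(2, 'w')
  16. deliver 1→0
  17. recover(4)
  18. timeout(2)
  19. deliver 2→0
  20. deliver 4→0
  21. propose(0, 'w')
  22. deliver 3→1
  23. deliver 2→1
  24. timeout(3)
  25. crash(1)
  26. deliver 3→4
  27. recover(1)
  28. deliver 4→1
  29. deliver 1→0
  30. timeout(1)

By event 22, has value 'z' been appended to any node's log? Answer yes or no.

[1] timeout(0) → N0(cand b5 [-])
[2] deliver 0→1 → N1(foll b5 [-])
[3] deliver 1→0 → ∅
[4] deliver 0→3 → N3(foll b5 [-])
[5] deliver 3→0 → N0(lead b5 [-])
[6] deliver 0→4 → N4(foll b5 [-])
[7] deliver 4→0 → ∅
[8] propose(0,'p') → ∅
[9] deliver 0→1 → N1(foll b5 [p])
[10] deliver 1→0 → ∅
[11] crash(4) → N4(✗foll b5 [-])
[12] deliver 0→1 → ∅
[13] deliver 0→2 → N2(foll b5 [-])
[14] propose(3,'z') → ∅
[15] propose(2,'w') → ∅
[16] deliver 1→0 → ∅
[17] recover(4) → N4(foll b5 [-])
[18] timeout(2) → N2(cand b12 [-])
[19] deliver 2→0 → ∅
[20] deliver 4→0 → ∅
[21] propose(0,'w') → ∅
[22] deliver 3→1 → ∅

no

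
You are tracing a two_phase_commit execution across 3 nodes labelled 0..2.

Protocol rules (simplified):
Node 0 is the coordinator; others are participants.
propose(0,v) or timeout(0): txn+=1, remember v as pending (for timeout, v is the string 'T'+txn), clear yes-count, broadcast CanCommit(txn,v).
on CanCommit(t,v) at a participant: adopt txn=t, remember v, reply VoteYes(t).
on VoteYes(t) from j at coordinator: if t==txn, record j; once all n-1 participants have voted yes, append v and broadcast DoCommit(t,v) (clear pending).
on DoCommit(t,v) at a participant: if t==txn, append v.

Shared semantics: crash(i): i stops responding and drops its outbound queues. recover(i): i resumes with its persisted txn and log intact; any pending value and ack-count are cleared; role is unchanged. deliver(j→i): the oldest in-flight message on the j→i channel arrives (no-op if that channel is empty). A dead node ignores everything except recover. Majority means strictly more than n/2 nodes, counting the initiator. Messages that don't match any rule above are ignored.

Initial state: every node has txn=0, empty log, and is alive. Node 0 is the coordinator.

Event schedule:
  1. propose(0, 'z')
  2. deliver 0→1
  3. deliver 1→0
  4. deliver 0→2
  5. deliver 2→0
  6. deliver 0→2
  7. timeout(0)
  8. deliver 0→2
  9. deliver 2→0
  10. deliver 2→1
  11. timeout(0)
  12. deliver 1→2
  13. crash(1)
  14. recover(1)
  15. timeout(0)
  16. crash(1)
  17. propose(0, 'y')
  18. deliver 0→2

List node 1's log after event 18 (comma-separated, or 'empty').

[1] propose(0,'z') → N0(coor t1 [-])
[2] deliver 0→1 → N1(part t1 [-])
[3] deliver 1→0 → ∅
[4] deliver 0→2 → N2(part t1 [-])
[5] deliver 2→0 → N0(coor t1 [z])
[6] deliver 0→2 → N2(part t1 [z])
[7] timeout(0) → N0(coor t2 [z])
[8] deliver 0→2 → N2(part t2 [z])
[9] deliver 2→0 → ∅
[10] deliver 2→1 → ∅
[11] timeout(0) → N0(coor t3 [z])
[12] deliver 1→2 → ∅
[13] crash(1) → N1(✗part t1 [-])
[14] recover(1) → N1(part t1 [-])
[15] timeout(0) → N0(coor t4 [z])
[16] crash(1) → N1(✗part t1 [-])
[17] propose(0,'y') → N0(coor t5 [z])
[18] deliver 0→2 → N2(part t3 [z])

empty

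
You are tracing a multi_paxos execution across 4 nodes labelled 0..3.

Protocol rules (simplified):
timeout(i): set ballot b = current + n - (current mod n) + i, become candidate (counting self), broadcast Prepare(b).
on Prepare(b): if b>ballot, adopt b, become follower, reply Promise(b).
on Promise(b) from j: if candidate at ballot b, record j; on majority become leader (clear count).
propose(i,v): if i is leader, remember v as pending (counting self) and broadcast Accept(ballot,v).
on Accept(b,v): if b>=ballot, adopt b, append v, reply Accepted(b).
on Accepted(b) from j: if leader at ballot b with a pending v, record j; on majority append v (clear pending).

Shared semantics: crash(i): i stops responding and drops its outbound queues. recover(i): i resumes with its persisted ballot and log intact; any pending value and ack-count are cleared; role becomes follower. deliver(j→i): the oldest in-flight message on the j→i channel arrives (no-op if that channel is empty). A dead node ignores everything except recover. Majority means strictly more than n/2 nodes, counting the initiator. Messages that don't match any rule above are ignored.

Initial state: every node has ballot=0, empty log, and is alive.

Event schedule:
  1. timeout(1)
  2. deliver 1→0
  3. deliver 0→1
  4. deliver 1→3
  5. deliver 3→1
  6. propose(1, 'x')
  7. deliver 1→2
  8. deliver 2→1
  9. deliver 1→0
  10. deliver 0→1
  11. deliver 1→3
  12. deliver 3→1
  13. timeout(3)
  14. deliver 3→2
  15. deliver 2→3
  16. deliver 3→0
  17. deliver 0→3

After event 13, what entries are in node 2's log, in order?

step 1 timeout(1): 1={cand,b=5,log=-}
step 2 deliver 1→0: 0={foll,b=5,log=-}
step 3 deliver 0→1: —
step 4 deliver 1→3: 3={foll,b=5,log=-}
step 5 deliver 3→1: 1={lead,b=5,log=-}
step 6 propose(1,'x'): —
step 7 deliver 1→2: 2={foll,b=5,log=-}
step 8 deliver 2→1: —
step 9 deliver 1→0: 0={foll,b=5,log=x}
step 10 deliver 0→1: —
step 11 deliver 1→3: 3={foll,b=5,log=x}
step 12 deliver 3→1: 1={lead,b=5,log=x}
step 13 timeout(3): 3={cand,b=11,log=x}

empty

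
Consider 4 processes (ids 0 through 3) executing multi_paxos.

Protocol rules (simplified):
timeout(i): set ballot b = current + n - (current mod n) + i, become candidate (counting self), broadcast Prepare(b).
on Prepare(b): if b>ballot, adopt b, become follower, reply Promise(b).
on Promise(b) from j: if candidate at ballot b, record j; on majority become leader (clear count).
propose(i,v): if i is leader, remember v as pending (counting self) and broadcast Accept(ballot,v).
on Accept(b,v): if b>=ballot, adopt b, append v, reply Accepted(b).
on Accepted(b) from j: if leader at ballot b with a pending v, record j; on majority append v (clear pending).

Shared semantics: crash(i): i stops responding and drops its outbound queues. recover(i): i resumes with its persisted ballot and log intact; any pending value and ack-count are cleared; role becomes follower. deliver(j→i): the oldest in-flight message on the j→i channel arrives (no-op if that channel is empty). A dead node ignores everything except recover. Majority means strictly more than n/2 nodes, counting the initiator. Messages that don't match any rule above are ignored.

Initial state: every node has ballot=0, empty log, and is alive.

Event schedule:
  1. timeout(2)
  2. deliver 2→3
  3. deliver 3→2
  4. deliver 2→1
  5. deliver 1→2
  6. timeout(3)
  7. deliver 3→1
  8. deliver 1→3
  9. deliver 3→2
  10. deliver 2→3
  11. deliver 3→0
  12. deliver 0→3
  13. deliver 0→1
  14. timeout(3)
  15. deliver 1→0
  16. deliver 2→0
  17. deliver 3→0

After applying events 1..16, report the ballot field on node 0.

[1] timeout(2) → N2(cand b6 [-])
[2] deliver 2→3 → N3(foll b6 [-])
[3] deliver 3→2 → ∅
[4] deliver 2→1 → N1(foll b6 [-])
[5] deliver 1→2 → N2(lead b6 [-])
[6] timeout(3) → N3(cand b11 [-])
[7] deliver 3→1 → N1(foll b11 [-])
[8] deliver 1→3 → ∅
[9] deliver 3→2 → N2(foll b11 [-])
[10] deliver 2→3 → N3(lead b11 [-])
[11] deliver 3→0 → N0(foll b11 [-])
[12] deliver 0→3 → ∅
[13] deliver 0→1 → ∅
[14] timeout(3) → N3(cand b15 [-])
[15] deliver 1→0 → ∅
[16] deliver 2→0 → ∅

11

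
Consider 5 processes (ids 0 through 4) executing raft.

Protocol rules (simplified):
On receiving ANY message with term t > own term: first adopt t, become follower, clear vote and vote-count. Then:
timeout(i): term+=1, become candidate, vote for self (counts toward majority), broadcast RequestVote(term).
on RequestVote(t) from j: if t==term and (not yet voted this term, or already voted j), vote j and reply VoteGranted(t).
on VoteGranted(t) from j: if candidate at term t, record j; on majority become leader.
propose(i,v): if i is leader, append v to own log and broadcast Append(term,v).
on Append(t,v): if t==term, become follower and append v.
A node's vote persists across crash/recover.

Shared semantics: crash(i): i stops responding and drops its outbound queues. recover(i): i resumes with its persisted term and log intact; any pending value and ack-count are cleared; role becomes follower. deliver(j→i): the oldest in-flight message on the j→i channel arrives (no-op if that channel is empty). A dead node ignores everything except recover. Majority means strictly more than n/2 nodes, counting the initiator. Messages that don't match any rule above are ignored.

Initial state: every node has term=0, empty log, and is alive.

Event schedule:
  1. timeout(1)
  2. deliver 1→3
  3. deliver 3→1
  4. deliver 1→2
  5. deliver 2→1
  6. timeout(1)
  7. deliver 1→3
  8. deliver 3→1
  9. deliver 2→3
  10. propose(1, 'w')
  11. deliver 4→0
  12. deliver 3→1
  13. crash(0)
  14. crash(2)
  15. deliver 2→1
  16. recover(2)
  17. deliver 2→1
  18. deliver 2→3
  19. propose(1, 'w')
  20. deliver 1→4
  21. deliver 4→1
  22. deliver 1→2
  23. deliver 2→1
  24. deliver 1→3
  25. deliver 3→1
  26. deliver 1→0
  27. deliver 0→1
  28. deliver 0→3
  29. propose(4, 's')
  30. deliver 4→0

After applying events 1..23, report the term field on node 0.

0

1. timeout(1):  <1:cand t1 ->
2. deliver 1→3:  <3:foll t1 ->
3. deliver 3→1:  nop
4. deliver 1→2:  <2:foll t1 ->
5. deliver 2→1:  <1:lead t1 ->
6. timeout(1):  <1:cand t2 ->
7. deliver 1→3:  <3:foll t2 ->
8. deliver 3→1:  nop
9. deliver 2→3:  nop
10. propose(1,'w'):  nop
11. deliver 4→0:  nop
12. deliver 3→1:  nop
13. crash(0):  <0:✗foll t0 ->
14. crash(2):  <2:✗foll t1 ->
15. deliver 2→1:  nop
16. recover(2):  <2:foll t1 ->
17. deliver 2→1:  nop
18. deliver 2→3:  nop
19. propose(1,'w'):  nop
20. deliver 1→4:  <4:foll t1 ->
21. deliver 4→1:  nop
22. deliver 1→2:  <2:foll t2 ->
23. deliver 2→1:  <1:lead t2 ->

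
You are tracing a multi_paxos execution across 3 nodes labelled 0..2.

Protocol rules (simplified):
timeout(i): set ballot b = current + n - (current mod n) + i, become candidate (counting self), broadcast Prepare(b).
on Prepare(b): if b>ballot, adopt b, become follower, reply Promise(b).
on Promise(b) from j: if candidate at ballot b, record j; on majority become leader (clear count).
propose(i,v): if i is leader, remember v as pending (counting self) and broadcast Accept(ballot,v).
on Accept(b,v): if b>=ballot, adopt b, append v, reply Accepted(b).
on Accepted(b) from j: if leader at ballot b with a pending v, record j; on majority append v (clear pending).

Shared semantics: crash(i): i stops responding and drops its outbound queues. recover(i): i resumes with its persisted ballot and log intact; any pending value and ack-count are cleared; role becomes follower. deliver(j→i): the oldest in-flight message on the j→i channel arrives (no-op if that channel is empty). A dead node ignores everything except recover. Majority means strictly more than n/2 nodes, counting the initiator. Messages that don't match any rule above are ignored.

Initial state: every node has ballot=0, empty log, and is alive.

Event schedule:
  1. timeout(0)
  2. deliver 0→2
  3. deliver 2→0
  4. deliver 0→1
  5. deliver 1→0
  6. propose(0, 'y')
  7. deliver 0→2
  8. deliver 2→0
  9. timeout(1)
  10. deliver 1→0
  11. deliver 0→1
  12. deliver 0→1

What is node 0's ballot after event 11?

after 1 — timeout(0): n0:cand/b3/[-]
after 2 — deliver 0→2: n2:foll/b3/[-]
after 3 — deliver 2→0: n0:lead/b3/[-]
after 4 — deliver 0→1: n1:foll/b3/[-]
after 5 — deliver 1→0: ·
after 6 — propose(0,'y'): ·
after 7 — deliver 0→2: n2:foll/b3/[y]
after 8 — deliver 2→0: n0:lead/b3/[y]
after 9 — timeout(1): n1:cand/b7/[-]
after 10 — deliver 1→0: n0:foll/b7/[y]
after 11 — deliver 0→1: ·

7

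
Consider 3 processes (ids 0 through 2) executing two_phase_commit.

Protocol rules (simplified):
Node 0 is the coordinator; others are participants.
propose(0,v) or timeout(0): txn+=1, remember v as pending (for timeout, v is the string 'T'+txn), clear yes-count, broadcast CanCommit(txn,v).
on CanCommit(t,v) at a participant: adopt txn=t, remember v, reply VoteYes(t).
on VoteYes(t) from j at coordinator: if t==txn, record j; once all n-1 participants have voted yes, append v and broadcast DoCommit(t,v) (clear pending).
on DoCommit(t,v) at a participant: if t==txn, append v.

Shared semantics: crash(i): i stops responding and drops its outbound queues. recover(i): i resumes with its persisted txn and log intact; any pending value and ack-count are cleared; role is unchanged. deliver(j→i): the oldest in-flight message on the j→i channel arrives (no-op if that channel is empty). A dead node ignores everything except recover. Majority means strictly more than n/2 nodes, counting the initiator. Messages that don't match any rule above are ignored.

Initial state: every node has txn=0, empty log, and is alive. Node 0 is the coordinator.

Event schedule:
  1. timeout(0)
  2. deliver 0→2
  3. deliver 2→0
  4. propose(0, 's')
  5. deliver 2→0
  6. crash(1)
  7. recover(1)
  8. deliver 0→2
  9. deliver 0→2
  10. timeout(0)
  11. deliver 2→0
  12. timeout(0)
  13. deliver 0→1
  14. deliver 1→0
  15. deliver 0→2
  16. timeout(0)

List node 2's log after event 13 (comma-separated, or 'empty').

after 1 — timeout(0): n0:coor/t1/[-]
after 2 — deliver 0→2: n2:part/t1/[-]
after 3 — deliver 2→0: ·
after 4 — propose(0,'s'): n0:coor/t2/[-]
after 5 — deliver 2→0: ·
after 6 — crash(1): n1:✗part/t0/[-]
after 7 — recover(1): n1:part/t0/[-]
after 8 — deliver 0→2: n2:part/t2/[-]
after 9 — deliver 0→2: ·
after 10 — timeout(0): n0:coor/t3/[-]
after 11 — deliver 2→0: ·
after 12 — timeout(0): n0:coor/t4/[-]
after 13 — deliver 0→1: n1:part/t1/[-]

empty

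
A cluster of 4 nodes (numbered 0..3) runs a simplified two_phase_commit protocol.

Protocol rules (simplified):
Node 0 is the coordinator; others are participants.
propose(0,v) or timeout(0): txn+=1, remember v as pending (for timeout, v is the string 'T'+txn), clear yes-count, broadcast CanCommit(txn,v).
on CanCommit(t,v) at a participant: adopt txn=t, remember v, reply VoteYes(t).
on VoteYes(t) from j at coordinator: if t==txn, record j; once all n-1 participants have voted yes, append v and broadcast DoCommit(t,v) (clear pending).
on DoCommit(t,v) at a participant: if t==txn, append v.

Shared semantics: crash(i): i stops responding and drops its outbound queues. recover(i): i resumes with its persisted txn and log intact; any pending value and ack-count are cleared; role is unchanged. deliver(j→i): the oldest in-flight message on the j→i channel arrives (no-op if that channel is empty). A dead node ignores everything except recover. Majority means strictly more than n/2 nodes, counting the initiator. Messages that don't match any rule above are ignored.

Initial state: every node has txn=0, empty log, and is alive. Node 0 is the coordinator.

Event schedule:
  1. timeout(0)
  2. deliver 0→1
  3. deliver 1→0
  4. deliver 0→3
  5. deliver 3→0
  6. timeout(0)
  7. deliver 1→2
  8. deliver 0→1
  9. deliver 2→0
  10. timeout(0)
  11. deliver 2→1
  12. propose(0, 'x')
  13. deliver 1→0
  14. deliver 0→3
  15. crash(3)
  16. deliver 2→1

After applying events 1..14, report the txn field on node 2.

[1] timeout(0) → N0(coor t1 [-])
[2] deliver 0→1 → N1(part t1 [-])
[3] deliver 1→0 → ∅
[4] deliver 0→3 → N3(part t1 [-])
[5] deliver 3→0 → ∅
[6] timeout(0) → N0(coor t2 [-])
[7] deliver 1→2 → ∅
[8] deliver 0→1 → N1(part t2 [-])
[9] deliver 2→0 → ∅
[10] timeout(0) → N0(coor t3 [-])
[11] deliver 2→1 → ∅
[12] propose(0,'x') → N0(coor t4 [-])
[13] deliver 1→0 → ∅
[14] deliver 0→3 → N3(part t2 [-])

0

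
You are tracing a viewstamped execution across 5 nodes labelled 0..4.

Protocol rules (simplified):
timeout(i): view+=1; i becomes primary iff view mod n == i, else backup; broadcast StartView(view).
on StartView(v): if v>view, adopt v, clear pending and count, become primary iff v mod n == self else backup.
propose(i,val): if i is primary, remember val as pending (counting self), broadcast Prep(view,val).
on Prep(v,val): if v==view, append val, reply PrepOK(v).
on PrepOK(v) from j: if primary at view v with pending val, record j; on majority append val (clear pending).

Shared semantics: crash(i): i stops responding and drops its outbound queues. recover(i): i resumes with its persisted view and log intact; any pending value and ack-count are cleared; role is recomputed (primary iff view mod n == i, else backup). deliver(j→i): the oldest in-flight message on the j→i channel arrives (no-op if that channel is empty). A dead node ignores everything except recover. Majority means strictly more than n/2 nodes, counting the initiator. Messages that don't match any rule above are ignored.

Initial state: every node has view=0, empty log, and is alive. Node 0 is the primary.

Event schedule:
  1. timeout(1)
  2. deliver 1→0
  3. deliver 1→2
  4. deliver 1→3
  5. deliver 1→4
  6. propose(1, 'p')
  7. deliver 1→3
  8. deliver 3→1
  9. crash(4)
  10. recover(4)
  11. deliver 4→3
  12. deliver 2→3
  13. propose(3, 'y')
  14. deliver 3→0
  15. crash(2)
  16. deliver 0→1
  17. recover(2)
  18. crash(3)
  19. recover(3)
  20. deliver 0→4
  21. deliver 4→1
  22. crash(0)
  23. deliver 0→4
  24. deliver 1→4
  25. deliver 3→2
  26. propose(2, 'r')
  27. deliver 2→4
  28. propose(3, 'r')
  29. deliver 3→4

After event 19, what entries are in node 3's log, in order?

p

[1] timeout(1) → N1(prim v1 [-])
[2] deliver 1→0 → N0(back v1 [-])
[3] deliver 1→2 → N2(back v1 [-])
[4] deliver 1→3 → N3(back v1 [-])
[5] deliver 1→4 → N4(back v1 [-])
[6] propose(1,'p') → ∅
[7] deliver 1→3 → N3(back v1 [p])
[8] deliver 3→1 → ∅
[9] crash(4) → N4(✗back v1 [-])
[10] recover(4) → N4(back v1 [-])
[11] deliver 4→3 → ∅
[12] deliver 2→3 → ∅
[13] propose(3,'y') → ∅
[14] deliver 3→0 → ∅
[15] crash(2) → N2(✗back v1 [-])
[16] deliver 0→1 → ∅
[17] recover(2) → N2(back v1 [-])
[18] crash(3) → N3(✗back v1 [p])
[19] recover(3) → N3(back v1 [p])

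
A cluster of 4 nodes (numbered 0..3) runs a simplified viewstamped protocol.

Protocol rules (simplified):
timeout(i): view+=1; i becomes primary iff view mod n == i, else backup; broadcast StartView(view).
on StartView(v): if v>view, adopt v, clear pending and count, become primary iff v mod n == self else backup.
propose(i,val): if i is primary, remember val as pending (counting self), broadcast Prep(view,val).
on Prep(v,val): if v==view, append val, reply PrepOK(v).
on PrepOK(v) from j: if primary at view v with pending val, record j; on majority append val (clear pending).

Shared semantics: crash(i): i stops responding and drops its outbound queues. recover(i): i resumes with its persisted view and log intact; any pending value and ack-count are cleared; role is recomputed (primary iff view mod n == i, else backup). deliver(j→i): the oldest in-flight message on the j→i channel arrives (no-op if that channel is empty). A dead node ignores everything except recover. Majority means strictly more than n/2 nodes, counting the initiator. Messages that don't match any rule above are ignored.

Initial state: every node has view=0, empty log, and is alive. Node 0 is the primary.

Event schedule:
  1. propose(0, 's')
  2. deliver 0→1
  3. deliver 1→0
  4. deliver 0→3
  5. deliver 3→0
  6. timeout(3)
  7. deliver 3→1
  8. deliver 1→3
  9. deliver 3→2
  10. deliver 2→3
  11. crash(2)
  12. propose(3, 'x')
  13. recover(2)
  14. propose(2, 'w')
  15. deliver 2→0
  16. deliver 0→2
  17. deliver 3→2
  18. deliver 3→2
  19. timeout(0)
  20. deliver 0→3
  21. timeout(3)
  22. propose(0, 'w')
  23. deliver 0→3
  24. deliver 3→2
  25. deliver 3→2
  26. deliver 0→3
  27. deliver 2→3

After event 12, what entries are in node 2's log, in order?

1. propose(0,'s'):  nop
2. deliver 0→1:  <1:back v0 s>
3. deliver 1→0:  nop
4. deliver 0→3:  <3:back v0 s>
5. deliver 3→0:  <0:prim v0 s>
6. timeout(3):  <3:back v1 s>
7. deliver 3→1:  <1:prim v1 s>
8. deliver 1→3:  nop
9. deliver 3→2:  <2:back v1 ->
10. deliver 2→3:  nop
11. crash(2):  <2:✗back v1 ->
12. propose(3,'x'):  nop

empty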